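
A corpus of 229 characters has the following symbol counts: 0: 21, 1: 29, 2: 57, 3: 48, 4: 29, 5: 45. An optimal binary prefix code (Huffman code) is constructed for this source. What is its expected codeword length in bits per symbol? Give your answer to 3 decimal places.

Probabilities are the counts divided by 229.
Repeatedly combine the two least-probable nodes; the expected code length is the sum of the merged weights.
merge 21/229 + 29/229 → 50/229
merge 29/229 + 45/229 → 74/229
merge 48/229 + 50/229 → 98/229
merge 57/229 + 74/229 → 131/229
merge 98/229 + 131/229 → 1
L = 50/229 + 74/229 + 98/229 + 131/229 + 1 = 582/229 ≈ 2.541 bits/symbol.

2.541 bits/symbol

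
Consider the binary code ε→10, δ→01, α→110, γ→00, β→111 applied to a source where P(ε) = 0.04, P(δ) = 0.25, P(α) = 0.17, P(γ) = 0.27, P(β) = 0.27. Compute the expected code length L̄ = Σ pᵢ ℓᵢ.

2.44 bits/symbol

L̄ = Σ pᵢ·ℓᵢ = 0.04·2 + 0.25·2 + 0.17·3 + 0.27·2 + 0.27·3 = 2.44 bits/symbol.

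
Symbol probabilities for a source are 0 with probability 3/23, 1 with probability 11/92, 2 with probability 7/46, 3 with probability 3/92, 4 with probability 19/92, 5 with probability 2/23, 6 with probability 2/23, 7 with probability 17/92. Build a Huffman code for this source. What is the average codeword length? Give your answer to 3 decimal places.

Repeatedly combine the two least-probable nodes; the expected code length is the sum of the merged weights.
merge 3/92 + 2/23 → 11/92
merge 2/23 + 11/92 → 19/92
merge 11/92 + 3/23 → 1/4
merge 7/46 + 17/92 → 31/92
merge 19/92 + 19/92 → 19/46
merge 1/4 + 31/92 → 27/46
merge 19/46 + 27/46 → 1
L = 11/92 + 19/92 + 1/4 + 31/92 + 19/46 + 27/46 + 1 = 67/23 ≈ 2.913 bits/symbol.

2.913 bits/symbol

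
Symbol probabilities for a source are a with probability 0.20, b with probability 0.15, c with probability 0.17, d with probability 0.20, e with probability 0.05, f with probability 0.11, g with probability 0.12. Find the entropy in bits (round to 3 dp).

H = −Σ pᵢ log₂ pᵢ.
−0.20·log₂(0.20) = 0.4644
−0.15·log₂(0.15) = 0.4105
−0.17·log₂(0.17) = 0.4346
−0.20·log₂(0.20) = 0.4644
−0.05·log₂(0.05) = 0.2161
−0.11·log₂(0.11) = 0.3503
−0.12·log₂(0.12) = 0.3671
Sum ≈ 2.7074 → 2.707 bits.

2.707 bits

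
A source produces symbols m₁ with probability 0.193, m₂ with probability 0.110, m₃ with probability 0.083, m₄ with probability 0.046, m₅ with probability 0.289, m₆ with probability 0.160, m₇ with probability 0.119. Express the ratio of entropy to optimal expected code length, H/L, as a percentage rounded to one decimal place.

Entropy H = −Σ p log₂ p ≈ 2.6167 bits.
Huffman merges: 23/500+83/1000→129/1000; 11/100+119/1000→229/1000; 129/1000+4/25→289/1000; 193/1000+229/1000→211/500; 289/1000+289/1000→289/500; 211/500+289/500→1. L = 2647/1000 ≈ 2.6470.
Efficiency = H/L = 2.6167/2.6470 = 98.9%.

98.9%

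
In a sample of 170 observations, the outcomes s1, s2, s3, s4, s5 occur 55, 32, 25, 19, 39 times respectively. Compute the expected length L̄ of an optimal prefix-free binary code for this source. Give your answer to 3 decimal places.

2.259 bits/symbol

Probabilities are the counts divided by 170.
Repeatedly combine the two least-probable nodes; the expected code length is the sum of the merged weights.
merge 19/170 + 5/34 → 22/85
merge 16/85 + 39/170 → 71/170
merge 22/85 + 11/34 → 99/170
merge 71/170 + 99/170 → 1
L = 22/85 + 71/170 + 99/170 + 1 = 192/85 ≈ 2.259 bits/symbol.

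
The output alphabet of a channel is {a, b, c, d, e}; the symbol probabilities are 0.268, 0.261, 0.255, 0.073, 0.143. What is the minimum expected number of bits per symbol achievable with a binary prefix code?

2.216 bits/symbol

Repeatedly combine the two least-probable nodes; the expected code length is the sum of the merged weights.
merge 73/1000 + 143/1000 → 27/125
merge 27/125 + 51/200 → 471/1000
merge 261/1000 + 67/250 → 529/1000
merge 471/1000 + 529/1000 → 1
L = 27/125 + 471/1000 + 529/1000 + 1 = 277/125 = 2.216 bits/symbol.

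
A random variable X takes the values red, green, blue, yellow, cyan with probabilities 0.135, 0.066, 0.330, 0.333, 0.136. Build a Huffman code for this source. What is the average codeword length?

Repeatedly combine the two least-probable nodes; the expected code length is the sum of the merged weights.
merge 33/500 + 27/200 → 201/1000
merge 17/125 + 201/1000 → 337/1000
merge 33/100 + 333/1000 → 663/1000
merge 337/1000 + 663/1000 → 1
L = 201/1000 + 337/1000 + 663/1000 + 1 = 2201/1000 = 2.201 bits/symbol.

2.201 bits/symbol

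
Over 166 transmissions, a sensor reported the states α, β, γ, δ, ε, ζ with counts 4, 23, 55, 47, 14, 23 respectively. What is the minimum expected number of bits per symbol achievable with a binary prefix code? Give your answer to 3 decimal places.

2.355 bits/symbol

Probabilities are the counts divided by 166.
Repeatedly combine the two least-probable nodes; the expected code length is the sum of the merged weights.
merge 2/83 + 7/83 → 9/83
merge 9/83 + 23/166 → 41/166
merge 23/166 + 41/166 → 32/83
merge 47/166 + 55/166 → 51/83
merge 32/83 + 51/83 → 1
L = 9/83 + 41/166 + 32/83 + 51/83 + 1 = 391/166 ≈ 2.355 bits/symbol.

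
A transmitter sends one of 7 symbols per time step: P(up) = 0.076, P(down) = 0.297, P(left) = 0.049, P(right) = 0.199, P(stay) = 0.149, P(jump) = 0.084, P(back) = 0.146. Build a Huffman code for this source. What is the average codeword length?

2.629 bits/symbol

Repeatedly combine the two least-probable nodes; the expected code length is the sum of the merged weights.
merge 49/1000 + 19/250 → 1/8
merge 21/250 + 1/8 → 209/1000
merge 73/500 + 149/1000 → 59/200
merge 199/1000 + 209/1000 → 51/125
merge 59/200 + 297/1000 → 74/125
merge 51/125 + 74/125 → 1
L = 1/8 + 209/1000 + 59/200 + 51/125 + 74/125 + 1 = 2629/1000 = 2.629 bits/symbol.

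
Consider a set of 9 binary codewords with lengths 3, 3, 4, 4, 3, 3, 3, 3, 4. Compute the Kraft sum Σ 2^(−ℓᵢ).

0.9375

With common denominator 2^4 = 16: Σ 2^(−ℓᵢ) = 2/16 + 2/16 + 1/16 + 1/16 + 2/16 + 2/16 + 2/16 + 2/16 + 1/16 = 15/16 = 0.9375.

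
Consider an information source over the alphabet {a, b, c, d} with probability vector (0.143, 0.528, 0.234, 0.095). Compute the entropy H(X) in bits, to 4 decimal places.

H = −Σ pᵢ log₂ pᵢ.
−0.143·log₂(0.143) = 0.4012
−0.528·log₂(0.528) = 0.4865
−0.234·log₂(0.234) = 0.4903
−0.095·log₂(0.095) = 0.3226
Sum ≈ 1.7007 → 1.7007 bits.

1.7007 bits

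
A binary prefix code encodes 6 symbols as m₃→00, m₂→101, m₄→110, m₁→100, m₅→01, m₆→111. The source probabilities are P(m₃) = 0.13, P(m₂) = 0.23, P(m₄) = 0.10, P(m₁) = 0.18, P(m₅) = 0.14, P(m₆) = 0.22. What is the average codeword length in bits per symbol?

L̄ = Σ pᵢ·ℓᵢ = 0.13·2 + 0.23·3 + 0.10·3 + 0.18·3 + 0.14·2 + 0.22·3 = 2.73 bits/symbol.

2.73 bits/symbol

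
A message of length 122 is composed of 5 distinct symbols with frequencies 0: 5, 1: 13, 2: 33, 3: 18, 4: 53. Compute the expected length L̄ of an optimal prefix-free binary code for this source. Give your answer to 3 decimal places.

Probabilities are the counts divided by 122.
Repeatedly combine the two least-probable nodes; the expected code length is the sum of the merged weights.
merge 5/122 + 13/122 → 9/61
merge 9/61 + 9/61 → 18/61
merge 33/122 + 18/61 → 69/122
merge 53/122 + 69/122 → 1
L = 9/61 + 18/61 + 69/122 + 1 = 245/122 ≈ 2.008 bits/symbol.

2.008 bits/symbol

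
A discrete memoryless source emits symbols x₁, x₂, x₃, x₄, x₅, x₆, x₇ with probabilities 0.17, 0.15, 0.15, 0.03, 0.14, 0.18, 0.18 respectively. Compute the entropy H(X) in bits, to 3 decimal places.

H = −Σ pᵢ log₂ pᵢ.
−0.17·log₂(0.17) = 0.4346
−0.15·log₂(0.15) = 0.4105
−0.15·log₂(0.15) = 0.4105
−0.03·log₂(0.03) = 0.1518
−0.14·log₂(0.14) = 0.3971
−0.18·log₂(0.18) = 0.4453
−0.18·log₂(0.18) = 0.4453
Sum ≈ 2.6952 → 2.695 bits.

2.695 bits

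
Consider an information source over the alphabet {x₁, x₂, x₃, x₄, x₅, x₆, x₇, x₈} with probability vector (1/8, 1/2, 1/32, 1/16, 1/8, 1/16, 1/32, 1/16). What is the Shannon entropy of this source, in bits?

2.3125 bits

Each probability is a power of 1/2, so log₂(1/p) is an integer.
H = Σ p·log₂(1/p) = 1/8·3 + 1/2·1 + 1/32·5 + 1/16·4 + 1/8·3 + 1/16·4 + 1/32·5 + 1/16·4 = 2.3125 bits.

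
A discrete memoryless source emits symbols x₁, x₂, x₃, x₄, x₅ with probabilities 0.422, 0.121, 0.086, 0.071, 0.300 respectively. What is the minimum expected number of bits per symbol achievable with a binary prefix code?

Repeatedly combine the two least-probable nodes; the expected code length is the sum of the merged weights.
merge 71/1000 + 43/500 → 157/1000
merge 121/1000 + 157/1000 → 139/500
merge 139/500 + 3/10 → 289/500
merge 211/500 + 289/500 → 1
L = 157/1000 + 139/500 + 289/500 + 1 = 2013/1000 = 2.013 bits/symbol.

2.013 bits/symbol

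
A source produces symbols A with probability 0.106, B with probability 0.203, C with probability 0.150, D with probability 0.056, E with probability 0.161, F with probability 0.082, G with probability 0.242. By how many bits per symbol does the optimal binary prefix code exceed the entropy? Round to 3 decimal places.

0.024 bits

Entropy H = −Σ p log₂ p ≈ 2.6691 bits.
Huffman merges: 7/125+41/500→69/500; 53/500+69/500→61/250; 3/20+161/1000→311/1000; 203/1000+121/500→89/200; 61/250+311/1000→111/200; 89/200+111/200→1. L = 2693/1000 ≈ 2.6930.
L − H = 2.6930 − 2.6691 = 0.024 bits.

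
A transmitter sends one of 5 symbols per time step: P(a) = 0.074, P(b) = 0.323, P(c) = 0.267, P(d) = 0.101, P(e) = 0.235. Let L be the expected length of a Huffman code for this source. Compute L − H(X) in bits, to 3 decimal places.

0.037 bits

Entropy H = −Σ p log₂ p ≈ 2.1383 bits.
Huffman merges: 37/500+101/1000→7/40; 7/40+47/200→41/100; 267/1000+323/1000→59/100; 41/100+59/100→1. L = 87/40 ≈ 2.1750.
L − H = 2.1750 − 2.1383 = 0.037 bits.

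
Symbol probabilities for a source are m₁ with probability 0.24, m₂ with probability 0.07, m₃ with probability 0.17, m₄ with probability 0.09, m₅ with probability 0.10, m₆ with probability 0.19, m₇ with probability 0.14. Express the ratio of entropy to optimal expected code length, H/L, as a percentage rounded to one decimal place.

Entropy H = −Σ p log₂ p ≈ 2.6945 bits.
Huffman merges: 7/100+9/100→4/25; 1/10+7/50→6/25; 4/25+17/100→33/100; 19/100+6/25→43/100; 6/25+33/100→57/100; 43/100+57/100→1. L = 273/100 ≈ 2.7300.
Efficiency = H/L = 2.6945/2.7300 = 98.7%.

98.7%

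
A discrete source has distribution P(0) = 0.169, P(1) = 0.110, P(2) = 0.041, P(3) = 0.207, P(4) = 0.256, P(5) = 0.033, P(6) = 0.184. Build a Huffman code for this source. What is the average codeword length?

Repeatedly combine the two least-probable nodes; the expected code length is the sum of the merged weights.
merge 33/1000 + 41/1000 → 37/500
merge 37/500 + 11/100 → 23/125
merge 169/1000 + 23/125 → 353/1000
merge 23/125 + 207/1000 → 391/1000
merge 32/125 + 353/1000 → 609/1000
merge 391/1000 + 609/1000 → 1
L = 37/500 + 23/125 + 353/1000 + 391/1000 + 609/1000 + 1 = 2611/1000 = 2.611 bits/symbol.

2.611 bits/symbol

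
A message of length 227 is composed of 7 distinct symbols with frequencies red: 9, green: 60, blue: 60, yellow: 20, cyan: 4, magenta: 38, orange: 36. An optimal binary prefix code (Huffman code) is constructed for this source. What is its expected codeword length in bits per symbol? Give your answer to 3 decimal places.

Probabilities are the counts divided by 227.
Repeatedly combine the two least-probable nodes; the expected code length is the sum of the merged weights.
merge 4/227 + 9/227 → 13/227
merge 13/227 + 20/227 → 33/227
merge 33/227 + 36/227 → 69/227
merge 38/227 + 60/227 → 98/227
merge 60/227 + 69/227 → 129/227
merge 98/227 + 129/227 → 1
L = 13/227 + 33/227 + 69/227 + 98/227 + 129/227 + 1 = 569/227 ≈ 2.507 bits/symbol.

2.507 bits/symbol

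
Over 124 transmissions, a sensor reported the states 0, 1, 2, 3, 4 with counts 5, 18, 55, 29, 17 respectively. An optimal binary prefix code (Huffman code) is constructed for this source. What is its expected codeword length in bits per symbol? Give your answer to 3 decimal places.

Probabilities are the counts divided by 124.
Repeatedly combine the two least-probable nodes; the expected code length is the sum of the merged weights.
merge 5/124 + 17/124 → 11/62
merge 9/62 + 11/62 → 10/31
merge 29/124 + 10/31 → 69/124
merge 55/124 + 69/124 → 1
L = 11/62 + 10/31 + 69/124 + 1 = 255/124 ≈ 2.056 bits/symbol.

2.056 bits/symbol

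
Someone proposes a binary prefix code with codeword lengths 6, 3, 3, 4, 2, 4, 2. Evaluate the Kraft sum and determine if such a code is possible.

0.890625; yes

With common denominator 2^6 = 64: Σ 2^(−ℓᵢ) = 1/64 + 8/64 + 8/64 + 4/64 + 16/64 + 4/64 + 16/64 = 57/64 = 0.890625.
Kraft's inequality requires Σ ≤ 1; here Σ = 0.890625 ≤ 1, so such a prefix code exists.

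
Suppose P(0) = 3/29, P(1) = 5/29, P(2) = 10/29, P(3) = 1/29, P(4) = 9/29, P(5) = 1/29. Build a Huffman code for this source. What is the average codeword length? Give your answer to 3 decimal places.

Repeatedly combine the two least-probable nodes; the expected code length is the sum of the merged weights.
merge 1/29 + 1/29 → 2/29
merge 2/29 + 3/29 → 5/29
merge 5/29 + 5/29 → 10/29
merge 9/29 + 10/29 → 19/29
merge 10/29 + 19/29 → 1
L = 2/29 + 5/29 + 10/29 + 19/29 + 1 = 65/29 ≈ 2.241 bits/symbol.

2.241 bits/symbol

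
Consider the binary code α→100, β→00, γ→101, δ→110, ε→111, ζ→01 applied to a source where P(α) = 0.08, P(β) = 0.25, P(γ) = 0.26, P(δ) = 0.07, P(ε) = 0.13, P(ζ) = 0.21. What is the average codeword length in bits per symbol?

2.54 bits/symbol

L̄ = Σ pᵢ·ℓᵢ = 0.08·3 + 0.25·2 + 0.26·3 + 0.07·3 + 0.13·3 + 0.21·2 = 2.54 bits/symbol.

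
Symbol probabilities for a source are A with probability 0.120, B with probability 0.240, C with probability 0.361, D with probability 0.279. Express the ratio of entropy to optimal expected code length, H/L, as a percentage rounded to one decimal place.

Entropy H = −Σ p log₂ p ≈ 1.9057 bits.
Huffman merges: 3/25+6/25→9/25; 279/1000+9/25→639/1000; 361/1000+639/1000→1. L = 1999/1000 ≈ 1.9990.
Efficiency = H/L = 1.9057/1.9990 = 95.3%.

95.3%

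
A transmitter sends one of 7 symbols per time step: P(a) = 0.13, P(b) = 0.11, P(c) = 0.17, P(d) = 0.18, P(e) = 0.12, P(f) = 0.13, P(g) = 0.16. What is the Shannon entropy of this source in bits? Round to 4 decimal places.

2.7856 bits

H = −Σ pᵢ log₂ pᵢ.
−0.13·log₂(0.13) = 0.3826
−0.11·log₂(0.11) = 0.3503
−0.17·log₂(0.17) = 0.4346
−0.18·log₂(0.18) = 0.4453
−0.12·log₂(0.12) = 0.3671
−0.13·log₂(0.13) = 0.3826
−0.16·log₂(0.16) = 0.4230
Sum ≈ 2.7856 → 2.7856 bits.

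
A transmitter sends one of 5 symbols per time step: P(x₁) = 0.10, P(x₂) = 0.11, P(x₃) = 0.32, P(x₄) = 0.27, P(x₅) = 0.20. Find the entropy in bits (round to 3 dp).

2.183 bits

H = −Σ pᵢ log₂ pᵢ.
−0.10·log₂(0.10) = 0.3322
−0.11·log₂(0.11) = 0.3503
−0.32·log₂(0.32) = 0.5260
−0.27·log₂(0.27) = 0.5100
−0.20·log₂(0.20) = 0.4644
Sum ≈ 2.1829 → 2.183 bits.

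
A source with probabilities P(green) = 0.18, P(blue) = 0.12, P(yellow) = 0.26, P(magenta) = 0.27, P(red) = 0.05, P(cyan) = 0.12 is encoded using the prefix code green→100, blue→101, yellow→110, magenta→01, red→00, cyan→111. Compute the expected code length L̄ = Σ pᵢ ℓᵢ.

2.68 bits/symbol

L̄ = Σ pᵢ·ℓᵢ = 0.18·3 + 0.12·3 + 0.26·3 + 0.27·2 + 0.05·2 + 0.12·3 = 2.68 bits/symbol.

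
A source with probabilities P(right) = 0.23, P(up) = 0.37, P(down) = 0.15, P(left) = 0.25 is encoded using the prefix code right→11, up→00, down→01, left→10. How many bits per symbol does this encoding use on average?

L̄ = Σ pᵢ·ℓᵢ = 0.23·2 + 0.37·2 + 0.15·2 + 0.25·2 = 2 bits/symbol.

2 bits/symbol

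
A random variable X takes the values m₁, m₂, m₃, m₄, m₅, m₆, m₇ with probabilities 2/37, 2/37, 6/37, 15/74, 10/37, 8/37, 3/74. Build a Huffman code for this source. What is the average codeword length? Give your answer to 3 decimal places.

Repeatedly combine the two least-probable nodes; the expected code length is the sum of the merged weights.
merge 3/74 + 2/37 → 7/74
merge 2/37 + 7/74 → 11/74
merge 11/74 + 6/37 → 23/74
merge 15/74 + 8/37 → 31/74
merge 10/37 + 23/74 → 43/74
merge 31/74 + 43/74 → 1
L = 7/74 + 11/74 + 23/74 + 31/74 + 43/74 + 1 = 189/74 ≈ 2.554 bits/symbol.

2.554 bits/symbol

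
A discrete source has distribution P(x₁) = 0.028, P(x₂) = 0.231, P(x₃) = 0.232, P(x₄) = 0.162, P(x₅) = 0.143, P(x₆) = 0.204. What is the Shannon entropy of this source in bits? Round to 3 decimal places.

H = −Σ pᵢ log₂ pᵢ.
−0.028·log₂(0.028) = 0.1444
−0.231·log₂(0.231) = 0.4883
−0.232·log₂(0.232) = 0.4890
−0.162·log₂(0.162) = 0.4254
−0.143·log₂(0.143) = 0.4012
−0.204·log₂(0.204) = 0.4678
Sum ≈ 2.4163 → 2.416 bits.

2.416 bits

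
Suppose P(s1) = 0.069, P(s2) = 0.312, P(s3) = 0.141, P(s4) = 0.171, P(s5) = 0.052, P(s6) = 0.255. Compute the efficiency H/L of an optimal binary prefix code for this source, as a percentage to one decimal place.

98.6%

Entropy H = −Σ p log₂ p ≈ 2.3491 bits.
Huffman merges: 13/250+69/1000→121/1000; 121/1000+141/1000→131/500; 171/1000+51/200→213/500; 131/500+39/125→287/500; 213/500+287/500→1. L = 2383/1000 ≈ 2.3830.
Efficiency = H/L = 2.3491/2.3830 = 98.6%.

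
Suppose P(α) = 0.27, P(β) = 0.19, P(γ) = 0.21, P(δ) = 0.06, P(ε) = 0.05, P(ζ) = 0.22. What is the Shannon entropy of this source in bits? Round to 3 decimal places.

H = −Σ pᵢ log₂ pᵢ.
−0.27·log₂(0.27) = 0.5100
−0.19·log₂(0.19) = 0.4552
−0.21·log₂(0.21) = 0.4728
−0.06·log₂(0.06) = 0.2435
−0.05·log₂(0.05) = 0.2161
−0.22·log₂(0.22) = 0.4806
Sum ≈ 2.3783 → 2.378 bits.

2.378 bits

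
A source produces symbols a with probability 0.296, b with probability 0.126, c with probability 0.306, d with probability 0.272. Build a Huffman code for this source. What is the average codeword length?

Repeatedly combine the two least-probable nodes; the expected code length is the sum of the merged weights.
merge 63/500 + 34/125 → 199/500
merge 37/125 + 153/500 → 301/500
merge 199/500 + 301/500 → 1
L = 199/500 + 301/500 + 1 = 2 bits/symbol.

2 bits/symbol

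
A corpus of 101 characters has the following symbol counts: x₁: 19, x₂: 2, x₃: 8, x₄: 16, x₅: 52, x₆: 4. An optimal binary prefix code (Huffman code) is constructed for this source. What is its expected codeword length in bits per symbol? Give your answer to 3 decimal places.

Probabilities are the counts divided by 101.
Repeatedly combine the two least-probable nodes; the expected code length is the sum of the merged weights.
merge 2/101 + 4/101 → 6/101
merge 6/101 + 8/101 → 14/101
merge 14/101 + 16/101 → 30/101
merge 19/101 + 30/101 → 49/101
merge 49/101 + 52/101 → 1
L = 6/101 + 14/101 + 30/101 + 49/101 + 1 = 200/101 ≈ 1.980 bits/symbol.

1.980 bits/symbol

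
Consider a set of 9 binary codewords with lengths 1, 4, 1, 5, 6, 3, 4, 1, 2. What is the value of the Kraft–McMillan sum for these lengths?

2.046875

With common denominator 2^6 = 64: Σ 2^(−ℓᵢ) = 32/64 + 4/64 + 32/64 + 2/64 + 1/64 + 8/64 + 4/64 + 32/64 + 16/64 = 131/64 = 2.046875.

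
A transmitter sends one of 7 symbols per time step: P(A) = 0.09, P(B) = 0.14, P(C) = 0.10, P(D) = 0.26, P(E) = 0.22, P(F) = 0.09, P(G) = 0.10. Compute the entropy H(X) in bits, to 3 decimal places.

H = −Σ pᵢ log₂ pᵢ.
−0.09·log₂(0.09) = 0.3127
−0.14·log₂(0.14) = 0.3971
−0.10·log₂(0.10) = 0.3322
−0.26·log₂(0.26) = 0.5053
−0.22·log₂(0.22) = 0.4806
−0.09·log₂(0.09) = 0.3127
−0.10·log₂(0.10) = 0.3322
Sum ≈ 2.6727 → 2.673 bits.

2.673 bits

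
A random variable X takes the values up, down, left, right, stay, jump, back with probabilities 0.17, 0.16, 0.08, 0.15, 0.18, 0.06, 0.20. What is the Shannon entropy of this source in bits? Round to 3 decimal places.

H = −Σ pᵢ log₂ pᵢ.
−0.17·log₂(0.17) = 0.4346
−0.16·log₂(0.16) = 0.4230
−0.08·log₂(0.08) = 0.2915
−0.15·log₂(0.15) = 0.4105
−0.18·log₂(0.18) = 0.4453
−0.06·log₂(0.06) = 0.2435
−0.20·log₂(0.20) = 0.4644
Sum ≈ 2.7129 → 2.713 bits.

2.713 bits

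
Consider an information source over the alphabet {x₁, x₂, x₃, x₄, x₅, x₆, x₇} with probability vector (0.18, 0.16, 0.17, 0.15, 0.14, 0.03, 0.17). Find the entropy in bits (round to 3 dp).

2.697 bits

H = −Σ pᵢ log₂ pᵢ.
−0.18·log₂(0.18) = 0.4453
−0.16·log₂(0.16) = 0.4230
−0.17·log₂(0.17) = 0.4346
−0.15·log₂(0.15) = 0.4105
−0.14·log₂(0.14) = 0.3971
−0.03·log₂(0.03) = 0.1518
−0.17·log₂(0.17) = 0.4346
Sum ≈ 2.6969 → 2.697 bits.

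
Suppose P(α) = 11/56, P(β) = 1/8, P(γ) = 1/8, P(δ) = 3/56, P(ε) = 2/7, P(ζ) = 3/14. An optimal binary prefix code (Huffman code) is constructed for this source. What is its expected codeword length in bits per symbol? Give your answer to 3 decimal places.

Repeatedly combine the two least-probable nodes; the expected code length is the sum of the merged weights.
merge 3/56 + 1/8 → 5/28
merge 1/8 + 5/28 → 17/56
merge 11/56 + 3/14 → 23/56
merge 2/7 + 17/56 → 33/56
merge 23/56 + 33/56 → 1
L = 5/28 + 17/56 + 23/56 + 33/56 + 1 = 139/56 ≈ 2.482 bits/symbol.

2.482 bits/symbol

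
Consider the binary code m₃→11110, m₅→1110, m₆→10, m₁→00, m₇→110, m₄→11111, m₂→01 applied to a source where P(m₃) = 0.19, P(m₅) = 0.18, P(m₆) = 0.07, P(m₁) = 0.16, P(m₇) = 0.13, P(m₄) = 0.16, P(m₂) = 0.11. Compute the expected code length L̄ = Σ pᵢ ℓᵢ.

L̄ = Σ pᵢ·ℓᵢ = 0.19·5 + 0.18·4 + 0.07·2 + 0.16·2 + 0.13·3 + 0.16·5 + 0.11·2 = 3.54 bits/symbol.

3.54 bits/symbol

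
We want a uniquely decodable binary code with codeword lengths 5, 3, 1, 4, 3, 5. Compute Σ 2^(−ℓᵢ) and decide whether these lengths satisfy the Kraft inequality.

With common denominator 2^5 = 32: Σ 2^(−ℓᵢ) = 1/32 + 4/32 + 16/32 + 2/32 + 4/32 + 1/32 = 28/32 = 0.875.
Kraft's inequality requires Σ ≤ 1; here Σ = 0.875 ≤ 1, so such a prefix code exists.

0.875; yes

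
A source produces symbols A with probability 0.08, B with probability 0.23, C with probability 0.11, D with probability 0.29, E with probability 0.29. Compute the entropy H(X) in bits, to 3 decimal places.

2.165 bits

H = −Σ pᵢ log₂ pᵢ.
−0.08·log₂(0.08) = 0.2915
−0.23·log₂(0.23) = 0.4877
−0.11·log₂(0.11) = 0.3503
−0.29·log₂(0.29) = 0.5179
−0.29·log₂(0.29) = 0.5179
Sum ≈ 2.1653 → 2.165 bits.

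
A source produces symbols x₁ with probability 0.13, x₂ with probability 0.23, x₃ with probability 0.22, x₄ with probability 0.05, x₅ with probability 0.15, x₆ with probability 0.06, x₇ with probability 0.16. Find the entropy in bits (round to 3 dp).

H = −Σ pᵢ log₂ pᵢ.
−0.13·log₂(0.13) = 0.3826
−0.23·log₂(0.23) = 0.4877
−0.22·log₂(0.22) = 0.4806
−0.05·log₂(0.05) = 0.2161
−0.15·log₂(0.15) = 0.4105
−0.06·log₂(0.06) = 0.2435
−0.16·log₂(0.16) = 0.4230
Sum ≈ 2.6441 → 2.644 bits.

2.644 bits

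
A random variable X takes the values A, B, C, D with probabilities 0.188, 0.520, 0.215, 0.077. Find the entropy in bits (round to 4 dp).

H = −Σ pᵢ log₂ pᵢ.
−0.188·log₂(0.188) = 0.4533
−0.520·log₂(0.520) = 0.4906
−0.215·log₂(0.215) = 0.4768
−0.077·log₂(0.077) = 0.2848
Sum ≈ 1.7055 → 1.7055 bits.

1.7055 bits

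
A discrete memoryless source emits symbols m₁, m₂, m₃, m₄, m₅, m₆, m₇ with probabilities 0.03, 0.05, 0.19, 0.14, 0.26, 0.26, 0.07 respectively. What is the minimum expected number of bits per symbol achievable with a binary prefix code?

2.52 bits/symbol

Repeatedly combine the two least-probable nodes; the expected code length is the sum of the merged weights.
merge 3/100 + 1/20 → 2/25
merge 7/100 + 2/25 → 3/20
merge 7/50 + 3/20 → 29/100
merge 19/100 + 13/50 → 9/20
merge 13/50 + 29/100 → 11/20
merge 9/20 + 11/20 → 1
L = 2/25 + 3/20 + 29/100 + 9/20 + 11/20 + 1 = 63/25 = 2.52 bits/symbol.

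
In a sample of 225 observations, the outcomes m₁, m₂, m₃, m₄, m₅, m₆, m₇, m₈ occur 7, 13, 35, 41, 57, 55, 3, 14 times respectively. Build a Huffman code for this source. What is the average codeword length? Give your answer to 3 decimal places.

Probabilities are the counts divided by 225.
Repeatedly combine the two least-probable nodes; the expected code length is the sum of the merged weights.
merge 1/75 + 7/225 → 2/45
merge 2/45 + 13/225 → 23/225
merge 14/225 + 23/225 → 37/225
merge 7/45 + 37/225 → 8/25
merge 41/225 + 11/45 → 32/75
merge 19/75 + 8/25 → 43/75
merge 32/75 + 43/75 → 1
L = 2/45 + 23/225 + 37/225 + 8/25 + 32/75 + 43/75 + 1 = 592/225 ≈ 2.631 bits/symbol.

2.631 bits/symbol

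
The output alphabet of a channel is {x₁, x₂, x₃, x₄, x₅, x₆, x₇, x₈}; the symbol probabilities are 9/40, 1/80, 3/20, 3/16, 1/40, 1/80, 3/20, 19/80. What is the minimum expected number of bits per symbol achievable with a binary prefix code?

2.6125 bits/symbol

Repeatedly combine the two least-probable nodes; the expected code length is the sum of the merged weights.
merge 1/80 + 1/80 → 1/40
merge 1/40 + 1/40 → 1/20
merge 1/20 + 3/20 → 1/5
merge 3/20 + 3/16 → 27/80
merge 1/5 + 9/40 → 17/40
merge 19/80 + 27/80 → 23/40
merge 17/40 + 23/40 → 1
L = 1/40 + 1/20 + 1/5 + 27/80 + 17/40 + 23/40 + 1 = 209/80 = 2.6125 bits/symbol.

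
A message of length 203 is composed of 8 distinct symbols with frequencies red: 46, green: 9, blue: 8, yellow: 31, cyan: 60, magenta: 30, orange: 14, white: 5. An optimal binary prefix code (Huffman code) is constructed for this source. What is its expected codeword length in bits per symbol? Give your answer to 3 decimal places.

2.650 bits/symbol

Probabilities are the counts divided by 203.
Repeatedly combine the two least-probable nodes; the expected code length is the sum of the merged weights.
merge 5/203 + 8/203 → 13/203
merge 9/203 + 13/203 → 22/203
merge 2/29 + 22/203 → 36/203
merge 30/203 + 31/203 → 61/203
merge 36/203 + 46/203 → 82/203
merge 60/203 + 61/203 → 121/203
merge 82/203 + 121/203 → 1
L = 13/203 + 22/203 + 36/203 + 61/203 + 82/203 + 121/203 + 1 = 538/203 ≈ 2.650 bits/symbol.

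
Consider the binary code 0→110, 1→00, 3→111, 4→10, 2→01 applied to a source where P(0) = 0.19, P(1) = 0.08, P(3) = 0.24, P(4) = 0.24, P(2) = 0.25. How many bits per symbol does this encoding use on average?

L̄ = Σ pᵢ·ℓᵢ = 0.19·3 + 0.08·2 + 0.24·3 + 0.24·2 + 0.25·2 = 2.43 bits/symbol.

2.43 bits/symbol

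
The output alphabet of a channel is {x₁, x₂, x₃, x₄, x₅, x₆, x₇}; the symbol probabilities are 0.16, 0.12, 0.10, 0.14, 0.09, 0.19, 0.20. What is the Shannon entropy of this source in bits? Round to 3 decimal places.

2.752 bits

H = −Σ pᵢ log₂ pᵢ.
−0.16·log₂(0.16) = 0.4230
−0.12·log₂(0.12) = 0.3671
−0.10·log₂(0.10) = 0.3322
−0.14·log₂(0.14) = 0.3971
−0.09·log₂(0.09) = 0.3127
−0.19·log₂(0.19) = 0.4552
−0.20·log₂(0.20) = 0.4644
Sum ≈ 2.7517 → 2.752 bits.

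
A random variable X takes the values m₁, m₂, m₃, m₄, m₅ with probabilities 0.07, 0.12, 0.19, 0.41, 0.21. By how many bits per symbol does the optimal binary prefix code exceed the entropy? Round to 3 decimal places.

0.069 bits

Entropy H = −Σ p log₂ p ≈ 2.0911 bits.
Huffman merges: 7/100+3/25→19/100; 19/100+19/100→19/50; 21/100+19/50→59/100; 41/100+59/100→1. L = 54/25 ≈ 2.1600.
L − H = 2.1600 − 2.0911 = 0.069 bits.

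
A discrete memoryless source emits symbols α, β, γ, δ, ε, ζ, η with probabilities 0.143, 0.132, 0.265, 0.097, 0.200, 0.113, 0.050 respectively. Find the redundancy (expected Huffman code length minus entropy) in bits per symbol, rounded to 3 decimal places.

Entropy H = −Σ p log₂ p ≈ 2.6570 bits.
Huffman merges: 1/20+97/1000→147/1000; 113/1000+33/250→49/200; 143/1000+147/1000→29/100; 1/5+49/200→89/200; 53/200+29/100→111/200; 89/200+111/200→1. L = 1341/500 ≈ 2.6820.
L − H = 2.6820 − 2.6570 = 0.025 bits.

0.025 bits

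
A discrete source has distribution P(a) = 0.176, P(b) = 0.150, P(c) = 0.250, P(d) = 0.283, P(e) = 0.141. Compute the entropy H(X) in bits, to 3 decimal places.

2.266 bits

H = −Σ pᵢ log₂ pᵢ.
−0.176·log₂(0.176) = 0.4411
−0.150·log₂(0.150) = 0.4105
−0.250·log₂(0.250) = 0.5000
−0.283·log₂(0.283) = 0.5154
−0.141·log₂(0.141) = 0.3985
Sum ≈ 2.2655 → 2.266 bits.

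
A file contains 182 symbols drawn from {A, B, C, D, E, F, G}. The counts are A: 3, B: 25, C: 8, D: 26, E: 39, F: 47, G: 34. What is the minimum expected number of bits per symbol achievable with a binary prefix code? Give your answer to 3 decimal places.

2.588 bits/symbol

Probabilities are the counts divided by 182.
Repeatedly combine the two least-probable nodes; the expected code length is the sum of the merged weights.
merge 3/182 + 4/91 → 11/182
merge 11/182 + 25/182 → 18/91
merge 1/7 + 17/91 → 30/91
merge 18/91 + 3/14 → 75/182
merge 47/182 + 30/91 → 107/182
merge 75/182 + 107/182 → 1
L = 11/182 + 18/91 + 30/91 + 75/182 + 107/182 + 1 = 471/182 ≈ 2.588 bits/symbol.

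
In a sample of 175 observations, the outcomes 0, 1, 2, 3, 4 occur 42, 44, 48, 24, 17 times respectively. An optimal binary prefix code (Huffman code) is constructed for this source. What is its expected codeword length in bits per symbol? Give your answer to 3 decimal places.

2.234 bits/symbol

Probabilities are the counts divided by 175.
Repeatedly combine the two least-probable nodes; the expected code length is the sum of the merged weights.
merge 17/175 + 24/175 → 41/175
merge 41/175 + 6/25 → 83/175
merge 44/175 + 48/175 → 92/175
merge 83/175 + 92/175 → 1
L = 41/175 + 83/175 + 92/175 + 1 = 391/175 ≈ 2.234 bits/symbol.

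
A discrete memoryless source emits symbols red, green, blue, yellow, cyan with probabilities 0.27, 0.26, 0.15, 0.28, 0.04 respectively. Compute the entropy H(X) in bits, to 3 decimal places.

H = −Σ pᵢ log₂ pᵢ.
−0.27·log₂(0.27) = 0.5100
−0.26·log₂(0.26) = 0.5053
−0.15·log₂(0.15) = 0.4105
−0.28·log₂(0.28) = 0.5142
−0.04·log₂(0.04) = 0.1858
Sum ≈ 2.1258 → 2.126 bits.

2.126 bits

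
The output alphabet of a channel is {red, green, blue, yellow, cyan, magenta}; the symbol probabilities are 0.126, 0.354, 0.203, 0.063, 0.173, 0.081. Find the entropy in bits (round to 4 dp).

H = −Σ pᵢ log₂ pᵢ.
−0.126·log₂(0.126) = 0.3766
−0.354·log₂(0.354) = 0.5304
−0.203·log₂(0.203) = 0.4670
−0.063·log₂(0.063) = 0.2513
−0.173·log₂(0.173) = 0.4379
−0.081·log₂(0.081) = 0.2937
Sum ≈ 2.3568 → 2.3568 bits.

2.3568 bits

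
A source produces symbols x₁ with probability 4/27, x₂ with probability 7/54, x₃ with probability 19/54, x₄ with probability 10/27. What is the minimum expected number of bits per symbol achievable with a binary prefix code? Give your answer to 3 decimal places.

Repeatedly combine the two least-probable nodes; the expected code length is the sum of the merged weights.
merge 7/54 + 4/27 → 5/18
merge 5/18 + 19/54 → 17/27
merge 10/27 + 17/27 → 1
L = 5/18 + 17/27 + 1 = 103/54 ≈ 1.907 bits/symbol.

1.907 bits/symbol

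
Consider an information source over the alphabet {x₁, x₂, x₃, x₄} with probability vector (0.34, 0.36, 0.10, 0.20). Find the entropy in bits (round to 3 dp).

1.856 bits

H = −Σ pᵢ log₂ pᵢ.
−0.34·log₂(0.34) = 0.5292
−0.36·log₂(0.36) = 0.5306
−0.10·log₂(0.10) = 0.3322
−0.20·log₂(0.20) = 0.4644
Sum ≈ 1.8564 → 1.856 bits.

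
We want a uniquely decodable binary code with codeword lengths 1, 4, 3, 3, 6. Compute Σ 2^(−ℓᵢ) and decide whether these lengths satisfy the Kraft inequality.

With common denominator 2^6 = 64: Σ 2^(−ℓᵢ) = 32/64 + 4/64 + 8/64 + 8/64 + 1/64 = 53/64 = 0.828125.
Kraft's inequality requires Σ ≤ 1; here Σ = 0.828125 ≤ 1, so such a prefix code exists.

0.828125; yes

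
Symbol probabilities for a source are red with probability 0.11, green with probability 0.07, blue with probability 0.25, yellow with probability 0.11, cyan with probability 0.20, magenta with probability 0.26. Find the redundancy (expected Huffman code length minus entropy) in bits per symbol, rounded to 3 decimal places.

Entropy H = −Σ p log₂ p ≈ 2.4388 bits.
Huffman merges: 7/100+11/100→9/50; 11/100+9/50→29/100; 1/5+1/4→9/20; 13/50+29/100→11/20; 9/20+11/20→1. L = 247/100 ≈ 2.4700.
L − H = 2.4700 − 2.4388 = 0.031 bits.

0.031 bits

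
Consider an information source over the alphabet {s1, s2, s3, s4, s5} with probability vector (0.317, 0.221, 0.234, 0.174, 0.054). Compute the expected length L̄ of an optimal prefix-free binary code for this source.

Repeatedly combine the two least-probable nodes; the expected code length is the sum of the merged weights.
merge 27/500 + 87/500 → 57/250
merge 221/1000 + 57/250 → 449/1000
merge 117/500 + 317/1000 → 551/1000
merge 449/1000 + 551/1000 → 1
L = 57/250 + 449/1000 + 551/1000 + 1 = 557/250 = 2.228 bits/symbol.

2.228 bits/symbol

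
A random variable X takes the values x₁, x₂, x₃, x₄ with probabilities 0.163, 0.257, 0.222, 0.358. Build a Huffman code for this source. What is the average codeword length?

Repeatedly combine the two least-probable nodes; the expected code length is the sum of the merged weights.
merge 163/1000 + 111/500 → 77/200
merge 257/1000 + 179/500 → 123/200
merge 77/200 + 123/200 → 1
L = 77/200 + 123/200 + 1 = 2 bits/symbol.

2 bits/symbol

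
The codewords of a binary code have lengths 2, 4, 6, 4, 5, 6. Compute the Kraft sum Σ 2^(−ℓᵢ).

With common denominator 2^6 = 64: Σ 2^(−ℓᵢ) = 16/64 + 4/64 + 1/64 + 4/64 + 2/64 + 1/64 = 28/64 = 0.4375.

0.4375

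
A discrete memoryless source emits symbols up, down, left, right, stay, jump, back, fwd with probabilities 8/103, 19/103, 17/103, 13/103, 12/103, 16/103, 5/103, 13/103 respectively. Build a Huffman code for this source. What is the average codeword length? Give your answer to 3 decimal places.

Repeatedly combine the two least-probable nodes; the expected code length is the sum of the merged weights.
merge 5/103 + 8/103 → 13/103
merge 12/103 + 13/103 → 25/103
merge 13/103 + 13/103 → 26/103
merge 16/103 + 17/103 → 33/103
merge 19/103 + 25/103 → 44/103
merge 26/103 + 33/103 → 59/103
merge 44/103 + 59/103 → 1
L = 13/103 + 25/103 + 26/103 + 33/103 + 44/103 + 59/103 + 1 = 303/103 ≈ 2.942 bits/symbol.

2.942 bits/symbol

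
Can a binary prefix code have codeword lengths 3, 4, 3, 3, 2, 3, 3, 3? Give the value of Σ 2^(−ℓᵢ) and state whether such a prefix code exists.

With common denominator 2^4 = 16: Σ 2^(−ℓᵢ) = 2/16 + 1/16 + 2/16 + 2/16 + 4/16 + 2/16 + 2/16 + 2/16 = 17/16 = 1.0625.
Kraft's inequality requires Σ ≤ 1; here Σ = 1.0625 > 1, so no such prefix code exists.

1.0625; no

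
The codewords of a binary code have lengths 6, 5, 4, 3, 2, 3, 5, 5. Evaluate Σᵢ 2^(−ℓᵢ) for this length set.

0.671875

With common denominator 2^6 = 64: Σ 2^(−ℓᵢ) = 1/64 + 2/64 + 4/64 + 8/64 + 16/64 + 8/64 + 2/64 + 2/64 = 43/64 = 0.671875.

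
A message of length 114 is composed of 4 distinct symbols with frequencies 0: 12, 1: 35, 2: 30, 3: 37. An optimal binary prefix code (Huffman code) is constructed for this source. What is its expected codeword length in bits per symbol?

Probabilities are the counts divided by 114.
Repeatedly combine the two least-probable nodes; the expected code length is the sum of the merged weights.
merge 2/19 + 5/19 → 7/19
merge 35/114 + 37/114 → 12/19
merge 7/19 + 12/19 → 1
L = 7/19 + 12/19 + 1 = 2 bits/symbol.

2 bits/symbol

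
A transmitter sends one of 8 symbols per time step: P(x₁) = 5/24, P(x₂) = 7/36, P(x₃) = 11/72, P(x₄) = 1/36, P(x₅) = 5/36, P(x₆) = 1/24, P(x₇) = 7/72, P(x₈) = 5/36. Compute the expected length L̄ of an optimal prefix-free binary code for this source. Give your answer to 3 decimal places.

2.833 bits/symbol

Repeatedly combine the two least-probable nodes; the expected code length is the sum of the merged weights.
merge 1/36 + 1/24 → 5/72
merge 5/72 + 7/72 → 1/6
merge 5/36 + 5/36 → 5/18
merge 11/72 + 1/6 → 23/72
merge 7/36 + 5/24 → 29/72
merge 5/18 + 23/72 → 43/72
merge 29/72 + 43/72 → 1
L = 5/72 + 1/6 + 5/18 + 23/72 + 29/72 + 43/72 + 1 = 17/6 ≈ 2.833 bits/symbol.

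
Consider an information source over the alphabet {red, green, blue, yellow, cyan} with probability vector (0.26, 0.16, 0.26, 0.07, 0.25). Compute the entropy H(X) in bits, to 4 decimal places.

H = −Σ pᵢ log₂ pᵢ.
−0.26·log₂(0.26) = 0.5053
−0.16·log₂(0.16) = 0.4230
−0.26·log₂(0.26) = 0.5053
−0.07·log₂(0.07) = 0.2686
−0.25·log₂(0.25) = 0.5000
Sum ≈ 2.2021 → 2.2021 bits.

2.2021 bits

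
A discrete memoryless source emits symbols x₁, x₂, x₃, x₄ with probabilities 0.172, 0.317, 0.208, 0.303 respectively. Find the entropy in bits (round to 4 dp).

H = −Σ pᵢ log₂ pᵢ.
−0.172·log₂(0.172) = 0.4368
−0.317·log₂(0.317) = 0.5254
−0.208·log₂(0.208) = 0.4712
−0.303·log₂(0.303) = 0.5220
Sum ≈ 1.9554 → 1.9554 bits.

1.9554 bits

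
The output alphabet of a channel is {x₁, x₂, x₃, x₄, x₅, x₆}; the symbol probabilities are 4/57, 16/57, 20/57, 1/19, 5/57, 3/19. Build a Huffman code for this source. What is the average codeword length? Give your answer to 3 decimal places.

Repeatedly combine the two least-probable nodes; the expected code length is the sum of the merged weights.
merge 1/19 + 4/57 → 7/57
merge 5/57 + 7/57 → 4/19
merge 3/19 + 4/19 → 7/19
merge 16/57 + 20/57 → 12/19
merge 7/19 + 12/19 → 1
L = 7/57 + 4/19 + 7/19 + 12/19 + 1 = 7/3 ≈ 2.333 bits/symbol.

2.333 bits/symbol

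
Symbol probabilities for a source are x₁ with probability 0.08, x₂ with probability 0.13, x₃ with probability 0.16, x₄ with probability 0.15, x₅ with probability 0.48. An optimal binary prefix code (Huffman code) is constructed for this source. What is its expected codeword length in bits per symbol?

Repeatedly combine the two least-probable nodes; the expected code length is the sum of the merged weights.
merge 2/25 + 13/100 → 21/100
merge 3/20 + 4/25 → 31/100
merge 21/100 + 31/100 → 13/25
merge 12/25 + 13/25 → 1
L = 21/100 + 31/100 + 13/25 + 1 = 51/25 = 2.04 bits/symbol.

2.04 bits/symbol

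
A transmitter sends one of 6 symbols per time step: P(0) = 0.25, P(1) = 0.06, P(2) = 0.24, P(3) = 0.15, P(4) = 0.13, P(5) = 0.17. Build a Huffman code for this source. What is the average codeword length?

Repeatedly combine the two least-probable nodes; the expected code length is the sum of the merged weights.
merge 3/50 + 13/100 → 19/100
merge 3/20 + 17/100 → 8/25
merge 19/100 + 6/25 → 43/100
merge 1/4 + 8/25 → 57/100
merge 43/100 + 57/100 → 1
L = 19/100 + 8/25 + 43/100 + 57/100 + 1 = 251/100 = 2.51 bits/symbol.

2.51 bits/symbol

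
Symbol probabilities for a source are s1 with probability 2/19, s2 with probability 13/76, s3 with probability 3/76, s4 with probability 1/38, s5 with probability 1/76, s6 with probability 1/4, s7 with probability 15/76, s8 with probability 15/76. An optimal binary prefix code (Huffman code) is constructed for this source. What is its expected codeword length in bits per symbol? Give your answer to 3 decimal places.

2.658 bits/symbol

Repeatedly combine the two least-probable nodes; the expected code length is the sum of the merged weights.
merge 1/76 + 1/38 → 3/76
merge 3/76 + 3/76 → 3/38
merge 3/38 + 2/19 → 7/38
merge 13/76 + 7/38 → 27/76
merge 15/76 + 15/76 → 15/38
merge 1/4 + 27/76 → 23/38
merge 15/38 + 23/38 → 1
L = 3/76 + 3/38 + 7/38 + 27/76 + 15/38 + 23/38 + 1 = 101/38 ≈ 2.658 bits/symbol.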